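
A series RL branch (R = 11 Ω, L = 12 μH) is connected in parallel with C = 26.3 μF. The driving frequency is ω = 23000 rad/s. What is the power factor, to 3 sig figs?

X_L = ωL = 0.276 Ω
X_C = 1/(ωC) = 1.65 Ω
Branch 1 (R+jX_L): Z₁ = 11.0 + j0.276 Ω, |Z₁| = 11.0 Ω
Branch 2 (−jX_C): Z₂ = −j1.65 Ω
Parallel: Z = Z₁Z₂/(Z₁+Z₂), |Z| = 1.64 Ω, ∠Z = -81.4°
cos φ = cos(-81.4°) = 0.149

0.149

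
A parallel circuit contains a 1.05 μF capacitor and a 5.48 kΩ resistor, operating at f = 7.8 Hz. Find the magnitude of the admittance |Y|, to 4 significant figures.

ω = 2πf = 49.01 rad/s
X_C = 1/(ωC) = 19430 Ω
Parallel: admittances add. Y = 1/R + jωC
Y = (0.0001825 + j5.146e-05) S
|Y| = 0.0001896 S → |Z| = 1/|Y| = 5274 Ω, ∠Z = −∠Y = -15.75°

189.6 μS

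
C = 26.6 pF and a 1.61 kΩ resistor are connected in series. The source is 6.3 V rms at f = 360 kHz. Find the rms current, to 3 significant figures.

377 μA

ω = 2πf = 2.262e+06 rad/s
X_C = 1/(ωC) = 16600 Ω
Z = 1610 − j16600 Ω
|Z| = √(1610² + 16600²) = 16700 Ω
I = V/|Z| = 6.3/16700 = 377 μA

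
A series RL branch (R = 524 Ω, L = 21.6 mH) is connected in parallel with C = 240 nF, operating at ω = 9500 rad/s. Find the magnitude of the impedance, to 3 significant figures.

430 Ω

X_L = ωL = 205 Ω
X_C = 1/(ωC) = 439 Ω
Branch 1 (R+jX_L): Z₁ = 524 + j205 Ω, |Z₁| = 563 Ω
Branch 2 (−jX_C): Z₂ = −j439 Ω
Parallel: Z = Z₁Z₂/(Z₁+Z₂), |Z| = 430 Ω, ∠Z = -44.6°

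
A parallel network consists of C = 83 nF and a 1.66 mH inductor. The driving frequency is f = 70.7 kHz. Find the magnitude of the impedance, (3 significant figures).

ω = 2πf = 444200 rad/s
X_L = ωL = 737 Ω
X_C = 1/(ωC) = 27.1 Ω
Parallel: admittances add. Y = 1/(jωL) + jωC
Y = (0 + j0.0355) S
|Y| = 0.0355 S → |Z| = 1/|Y| = 28.2 Ω, ∠Z = −∠Y = -90.0°

28.2 Ω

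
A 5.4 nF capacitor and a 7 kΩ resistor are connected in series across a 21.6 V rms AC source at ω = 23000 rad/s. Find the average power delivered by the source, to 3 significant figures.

28.7 mW

X_C = 1/(ωC) = 8050 Ω
Z = 7000 − j8050 Ω
|Z| = √(7000² + 8050²) = 10700 Ω
∠Z = arctan(-8050/7000) = -49.0°
I = V/|Z| = 2.02 mA
P = VI cos φ = 21.6 × 0.00202 × cos(-49.0°) = 28.7 mW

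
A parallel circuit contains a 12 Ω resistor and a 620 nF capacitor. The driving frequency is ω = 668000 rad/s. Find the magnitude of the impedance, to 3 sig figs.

X_C = 1/(ωC) = 2.41 Ω
Parallel: admittances add. Y = 1/R + jωC
Y = (0.0833 + j0.414) S
|Y| = 0.422 S → |Z| = 1/|Y| = 2.37 Ω, ∠Z = −∠Y = -78.6°

2.37 Ω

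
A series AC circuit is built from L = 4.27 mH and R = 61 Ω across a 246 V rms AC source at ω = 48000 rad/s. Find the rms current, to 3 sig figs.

X_L = ωL = 205 Ω
Z = 61.0 + j205 Ω
|Z| = √(61.0² + 205²) = 214 Ω
I = V/|Z| = 246/214 = 1.15 A

1.15 A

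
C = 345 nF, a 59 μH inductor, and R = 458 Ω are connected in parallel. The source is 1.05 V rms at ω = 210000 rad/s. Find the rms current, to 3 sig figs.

8.97 mA

X_L = ωL = 12.4 Ω
X_C = 1/(ωC) = 13.8 Ω
Parallel: admittances add. Y = 1/R + 1/(jωL) + jωC
Y = (0.00218 − j0.00826) S
|Y| = 0.00854 S → |Z| = 1/|Y| = 117 Ω, ∠Z = −∠Y = 75.2°
I = V/|Z| = 1.05/117 = 8.97 mA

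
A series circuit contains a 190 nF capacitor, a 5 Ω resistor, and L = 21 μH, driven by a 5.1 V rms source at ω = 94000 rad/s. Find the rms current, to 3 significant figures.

94.0 mA

X_L = ωL = 1.97 Ω
X_C = 1/(ωC) = 56.0 Ω
Net reactance X = X_L − X_C = -54.0 Ω
Z = 5.00 − j54.0 Ω
|Z| = √(5.00² + 54.0²) = 54.2 Ω
I = V/|Z| = 5.1/54.2 = 94.0 mA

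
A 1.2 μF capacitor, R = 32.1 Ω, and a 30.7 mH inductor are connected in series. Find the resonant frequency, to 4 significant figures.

829.2 Hz

ω₀ = 1/√(LC) = 1/√(0.0307 × 1.2e-06) = 5210 rad/s
f₀ = ω₀/(2π) = 829.2 Hz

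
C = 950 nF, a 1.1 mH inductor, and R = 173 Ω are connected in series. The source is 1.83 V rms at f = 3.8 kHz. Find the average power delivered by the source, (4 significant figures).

19.15 mW

ω = 2πf = 23880 rad/s
X_L = ωL = 26.26 Ω
X_C = 1/(ωC) = 44.09 Ω
Net reactance X = X_L − X_C = -17.82 Ω
Z = 173.0 − j17.82 Ω
|Z| = √(173.0² + 17.82²) = 173.9 Ω
∠Z = arctan(-17.82/173.0) = -5.882°
I = V/|Z| = 10.52 mA
P = VI cos φ = 1.83 × 0.01052 × cos(-5.882°) = 19.15 mW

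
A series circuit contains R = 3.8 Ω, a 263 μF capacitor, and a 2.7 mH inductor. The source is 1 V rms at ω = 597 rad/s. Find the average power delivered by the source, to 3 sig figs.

X_L = ωL = 1.61 Ω
X_C = 1/(ωC) = 6.37 Ω
Net reactance X = X_L − X_C = -4.76 Ω
Z = 3.80 − j4.76 Ω
|Z| = √(3.80² + 4.76²) = 6.09 Ω
∠Z = arctan(-4.76/3.80) = -51.4°
I = V/|Z| = 164 mA
P = VI cos φ = 1 × 0.164 × cos(-51.4°) = 103 mW

103 mW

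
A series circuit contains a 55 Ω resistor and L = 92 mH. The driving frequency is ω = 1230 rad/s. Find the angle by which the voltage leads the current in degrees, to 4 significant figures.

X_L = ωL = 113.2 Ω
Z = 55.00 + j113.2 Ω
|Z| = √(55.00² + 113.2²) = 125.8 Ω
∠Z = arctan(113.2/55.00) = 64.08°

64.08°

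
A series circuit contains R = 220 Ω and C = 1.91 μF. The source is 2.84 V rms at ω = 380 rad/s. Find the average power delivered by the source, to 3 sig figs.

912 μW

X_C = 1/(ωC) = 1380 Ω
Z = 220 − j1380 Ω
|Z| = √(220² + 1380²) = 1400 Ω
∠Z = arctan(-1380/220) = -80.9°
I = V/|Z| = 2.04 mA
P = VI cos φ = 2.84 × 0.00204 × cos(-80.9°) = 912 μW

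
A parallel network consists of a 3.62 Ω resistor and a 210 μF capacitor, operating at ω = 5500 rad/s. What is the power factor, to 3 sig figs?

0.233

X_C = 1/(ωC) = 0.866 Ω
Parallel: admittances add. Y = 1/R + jωC
Y = (0.276 + j1.16) S
|Y| = 1.19 S → |Z| = 1/|Y| = 0.842 Ω, ∠Z = −∠Y = -76.5°
cos φ = cos(-76.5°) = 0.233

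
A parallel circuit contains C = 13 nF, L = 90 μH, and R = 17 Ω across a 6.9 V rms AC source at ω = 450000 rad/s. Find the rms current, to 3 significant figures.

426 mA

X_L = ωL = 40.5 Ω
X_C = 1/(ωC) = 171 Ω
Parallel: admittances add. Y = 1/R + 1/(jωL) + jωC
Y = (0.0588 − j0.0188) S
|Y| = 0.0618 S → |Z| = 1/|Y| = 16.2 Ω, ∠Z = −∠Y = 17.8°
I = V/|Z| = 6.9/16.2 = 426 mA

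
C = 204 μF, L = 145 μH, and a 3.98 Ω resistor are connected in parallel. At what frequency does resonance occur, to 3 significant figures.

925 Hz

ω₀ = 1/√(LC) = 1/√(0.000145 × 0.000204) = 5814 rad/s
f₀ = ω₀/(2π) = 925 Hz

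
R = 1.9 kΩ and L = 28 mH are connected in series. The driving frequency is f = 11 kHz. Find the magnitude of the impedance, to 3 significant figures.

ω = 2πf = 69120 rad/s
X_L = ωL = 1940 Ω
Z = 1900 + j1940 Ω
|Z| = √(1900² + 1940²) = 2710 Ω

2710 Ω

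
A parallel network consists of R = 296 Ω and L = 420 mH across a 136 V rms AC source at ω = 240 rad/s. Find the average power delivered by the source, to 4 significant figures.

62.49 W

X_L = ωL = 100.8 Ω
Parallel: admittances add. Y = 1/R + 1/(jωL)
Y = (0.003378 − j0.009921) S
|Y| = 0.01048 S → |Z| = 1/|Y| = 95.42 Ω, ∠Z = −∠Y = 71.19°
I = V/|Z| = 1.425 A
P = VI cos φ = 136 × 1.425 × cos(71.19°) = 62.49 W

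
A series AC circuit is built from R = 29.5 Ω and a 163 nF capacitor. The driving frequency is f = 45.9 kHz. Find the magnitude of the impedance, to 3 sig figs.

36.4 Ω

ω = 2πf = 288400 rad/s
X_C = 1/(ωC) = 21.3 Ω
Z = 29.5 − j21.3 Ω
|Z| = √(29.5² + 21.3²) = 36.4 Ω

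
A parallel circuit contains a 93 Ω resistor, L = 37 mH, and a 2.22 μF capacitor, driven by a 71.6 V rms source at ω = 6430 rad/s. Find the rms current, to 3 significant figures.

X_L = ωL = 238 Ω
X_C = 1/(ωC) = 70.1 Ω
Parallel: admittances add. Y = 1/R + 1/(jωL) + jωC
Y = (0.0108 + j0.0101) S
|Y| = 0.0147 S → |Z| = 1/|Y| = 67.9 Ω, ∠Z = −∠Y = -43.1°
I = V/|Z| = 71.6/67.9 = 1.05 A

1.05 A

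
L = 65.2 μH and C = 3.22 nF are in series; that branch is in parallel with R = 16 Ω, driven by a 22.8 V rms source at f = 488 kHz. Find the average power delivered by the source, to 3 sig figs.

32.5 W

ω = 2πf = 3.066e+06 rad/s
X_L = ωL = 200 Ω
X_C = 1/(ωC) = 101 Ω
Branch 1: Z₁ = R = 16.0 Ω
Branch 2 (series LC): Z₂ = j(X_L − X_C) = j98.6 Ω
Parallel: Z = Z₁Z₂/(Z₁+Z₂), |Z| = 15.8 Ω, ∠Z = 9.21°
I = V/|Z| = 1.44 A
P = VI cos φ = 22.8 × 1.44 × cos(9.21°) = 32.5 W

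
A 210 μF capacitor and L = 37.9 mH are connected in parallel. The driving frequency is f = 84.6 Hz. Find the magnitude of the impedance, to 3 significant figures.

ω = 2πf = 531.6 rad/s
X_L = ωL = 20.1 Ω
X_C = 1/(ωC) = 8.96 Ω
Parallel: admittances add. Y = 1/(jωL) + jωC
Y = (0 + j0.0620) S
|Y| = 0.0620 S → |Z| = 1/|Y| = 16.1 Ω, ∠Z = −∠Y = -90.0°

16.1 Ω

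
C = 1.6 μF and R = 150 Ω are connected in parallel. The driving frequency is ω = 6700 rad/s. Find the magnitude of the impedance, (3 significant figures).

X_C = 1/(ωC) = 93.3 Ω
Parallel: admittances add. Y = 1/R + jωC
Y = (0.00667 + j0.0107) S
|Y| = 0.0126 S → |Z| = 1/|Y| = 79.2 Ω, ∠Z = −∠Y = -58.1°

79.2 Ω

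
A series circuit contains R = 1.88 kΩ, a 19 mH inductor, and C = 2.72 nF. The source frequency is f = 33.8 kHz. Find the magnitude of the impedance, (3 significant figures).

2970 Ω

ω = 2πf = 212400 rad/s
X_L = ωL = 4040 Ω
X_C = 1/(ωC) = 1730 Ω
Net reactance X = X_L − X_C = 2300 Ω
Z = 1880 + j2300 Ω
|Z| = √(1880² + 2300²) = 2970 Ω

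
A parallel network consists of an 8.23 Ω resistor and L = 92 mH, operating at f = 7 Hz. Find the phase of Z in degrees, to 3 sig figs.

ω = 2πf = 43.98 rad/s
X_L = ωL = 4.05 Ω
Parallel: admittances add. Y = 1/R + 1/(jωL)
Y = (0.122 − j0.247) S
|Y| = 0.275 S → |Z| = 1/|Y| = 3.63 Ω, ∠Z = −∠Y = 63.8°

63.8°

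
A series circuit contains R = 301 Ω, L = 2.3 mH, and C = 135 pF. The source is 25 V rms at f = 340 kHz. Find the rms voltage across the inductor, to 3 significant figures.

ω = 2πf = 2.136e+06 rad/s
X_L = ωL = 4910 Ω
X_C = 1/(ωC) = 3470 Ω
Net reactance X = X_L − X_C = 1450 Ω
Z = 301 + j1450 Ω
|Z| = √(301² + 1450²) = 1480 Ω
I = V/|Z| = 16.9 mA
V_L = I·|Z_L| = 0.0169 × 4910 = 83.2 V

83.2 V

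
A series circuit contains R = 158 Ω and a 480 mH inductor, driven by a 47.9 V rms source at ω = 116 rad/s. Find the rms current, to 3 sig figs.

X_L = ωL = 55.7 Ω
Z = 158 + j55.7 Ω
|Z| = √(158² + 55.7²) = 168 Ω
I = V/|Z| = 47.9/168 = 286 mA

286 mA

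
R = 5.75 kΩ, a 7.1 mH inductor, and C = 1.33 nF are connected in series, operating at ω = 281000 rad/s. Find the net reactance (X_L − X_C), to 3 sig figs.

X_L = ωL = 2000 Ω
X_C = 1/(ωC) = 2680 Ω
X = 2000 − 2680 = -681 Ω

-681 Ω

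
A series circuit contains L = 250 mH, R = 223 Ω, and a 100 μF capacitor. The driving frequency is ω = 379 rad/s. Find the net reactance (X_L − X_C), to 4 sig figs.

X_L = ωL = 94.75 Ω
X_C = 1/(ωC) = 26.39 Ω
X = 94.75 − 26.39 = 68.36 Ω

68.36 Ω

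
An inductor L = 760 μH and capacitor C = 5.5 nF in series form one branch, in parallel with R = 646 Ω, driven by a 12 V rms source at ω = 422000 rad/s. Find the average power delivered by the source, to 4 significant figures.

X_L = ωL = 320.7 Ω
X_C = 1/(ωC) = 430.8 Ω
Branch 1: Z₁ = R = 646.0 Ω
Branch 2 (series LC): Z₂ = j(X_L − X_C) = −j110.1 Ω
Parallel: Z = Z₁Z₂/(Z₁+Z₂), |Z| = 108.6 Ω, ∠Z = -80.33°
I = V/|Z| = 110.5 mA
P = VI cos φ = 12 × 0.1105 × cos(-80.33°) = 222.9 mW

222.9 mW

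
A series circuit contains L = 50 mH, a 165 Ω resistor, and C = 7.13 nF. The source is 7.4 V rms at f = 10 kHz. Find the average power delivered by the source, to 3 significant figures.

ω = 2πf = 62830 rad/s
X_L = ωL = 3140 Ω
X_C = 1/(ωC) = 2230 Ω
Net reactance X = X_L − X_C = 909 Ω
Z = 165 + j909 Ω
|Z| = √(165² + 909²) = 924 Ω
∠Z = arctan(909/165) = 79.7°
I = V/|Z| = 8.01 mA
P = VI cos φ = 7.4 × 0.00801 × cos(79.7°) = 10.6 mW

10.6 mW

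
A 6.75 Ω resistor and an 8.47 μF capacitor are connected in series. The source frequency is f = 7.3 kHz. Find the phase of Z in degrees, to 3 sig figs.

-20.9°

ω = 2πf = 45870 rad/s
X_C = 1/(ωC) = 2.57 Ω
Z = 6.75 − j2.57 Ω
|Z| = √(6.75² + 2.57²) = 7.22 Ω
∠Z = arctan(-2.57/6.75) = -20.9°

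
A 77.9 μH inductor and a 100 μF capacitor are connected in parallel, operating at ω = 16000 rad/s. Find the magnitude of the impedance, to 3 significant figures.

X_L = ωL = 1.25 Ω
X_C = 1/(ωC) = 0.625 Ω
Parallel: admittances add. Y = 1/(jωL) + jωC
Y = (0 + j0.798) S
|Y| = 0.798 S → |Z| = 1/|Y| = 1.25 Ω, ∠Z = −∠Y = -90.0°

1.25 Ω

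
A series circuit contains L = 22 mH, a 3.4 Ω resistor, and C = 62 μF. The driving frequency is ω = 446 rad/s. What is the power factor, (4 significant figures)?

0.1280

X_L = ωL = 9.812 Ω
X_C = 1/(ωC) = 36.16 Ω
Net reactance X = X_L − X_C = -26.35 Ω
Z = 3.400 − j26.35 Ω
|Z| = √(3.400² + 26.35²) = 26.57 Ω
∠Z = arctan(-26.35/3.400) = -82.65°
cos φ = cos(-82.65°) = 0.1280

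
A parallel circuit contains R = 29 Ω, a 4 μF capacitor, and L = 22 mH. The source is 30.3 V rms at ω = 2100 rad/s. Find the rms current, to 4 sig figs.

1.119 A

X_L = ωL = 46.20 Ω
X_C = 1/(ωC) = 119.0 Ω
Parallel: admittances add. Y = 1/R + 1/(jωL) + jωC
Y = (0.03448 − j0.01325) S
|Y| = 0.03694 S → |Z| = 1/|Y| = 27.07 Ω, ∠Z = −∠Y = 21.01°
I = V/|Z| = 30.3/27.07 = 1.119 A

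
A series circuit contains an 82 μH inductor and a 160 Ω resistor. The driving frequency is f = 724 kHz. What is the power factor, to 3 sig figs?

0.394

ω = 2πf = 4.549e+06 rad/s
X_L = ωL = 373 Ω
Z = 160 + j373 Ω
|Z| = √(160² + 373²) = 406 Ω
∠Z = arctan(373/160) = 66.8°
cos φ = cos(66.8°) = 0.394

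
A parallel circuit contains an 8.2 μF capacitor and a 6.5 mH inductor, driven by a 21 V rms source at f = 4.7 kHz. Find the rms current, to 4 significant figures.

4.976 A

ω = 2πf = 29530 rad/s
X_L = ωL = 192.0 Ω
X_C = 1/(ωC) = 4.130 Ω
Parallel: admittances add. Y = 1/(jωL) + jωC
Y = (0 + j0.2369) S
|Y| = 0.2369 S → |Z| = 1/|Y| = 4.220 Ω, ∠Z = −∠Y = -90.00°
I = V/|Z| = 21/4.220 = 4.976 A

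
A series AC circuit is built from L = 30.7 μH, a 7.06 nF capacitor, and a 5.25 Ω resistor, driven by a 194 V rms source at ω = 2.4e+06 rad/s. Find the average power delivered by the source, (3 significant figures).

X_L = ωL = 73.7 Ω
X_C = 1/(ωC) = 59.0 Ω
Net reactance X = X_L − X_C = 14.7 Ω
Z = 5.25 + j14.7 Ω
|Z| = √(5.25² + 14.7²) = 15.6 Ω
∠Z = arctan(14.7/5.25) = 70.3°
I = V/|Z| = 12.5 A
P = VI cos φ = 194 × 12.5 × cos(70.3°) = 815 W

815 W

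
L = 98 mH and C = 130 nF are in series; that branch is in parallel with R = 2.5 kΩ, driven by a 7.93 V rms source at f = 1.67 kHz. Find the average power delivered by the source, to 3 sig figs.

25.2 mW

ω = 2πf = 10490 rad/s
X_L = ωL = 1030 Ω
X_C = 1/(ωC) = 733 Ω
Branch 1: Z₁ = R = 2500 Ω
Branch 2 (series LC): Z₂ = j(X_L − X_C) = j295 Ω
Parallel: Z = Z₁Z₂/(Z₁+Z₂), |Z| = 293 Ω, ∠Z = 83.3°
I = V/|Z| = 27.0 mA
P = VI cos φ = 7.93 × 0.0270 × cos(83.3°) = 25.2 mW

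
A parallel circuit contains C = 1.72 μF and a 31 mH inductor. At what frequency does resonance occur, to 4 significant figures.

689.2 Hz

ω₀ = 1/√(LC) = 1/√(0.031 × 1.72e-06) = 4331 rad/s
f₀ = ω₀/(2π) = 689.2 Hz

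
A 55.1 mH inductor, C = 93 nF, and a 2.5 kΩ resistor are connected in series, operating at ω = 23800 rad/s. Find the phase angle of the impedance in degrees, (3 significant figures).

X_L = ωL = 1310 Ω
X_C = 1/(ωC) = 452 Ω
Net reactance X = X_L − X_C = 860 Ω
Z = 2500 + j860 Ω
|Z| = √(2500² + 860²) = 2640 Ω
∠Z = arctan(860/2500) = 19.0°

19.0°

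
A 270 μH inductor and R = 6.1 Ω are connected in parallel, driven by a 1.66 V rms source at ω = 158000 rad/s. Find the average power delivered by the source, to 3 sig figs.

X_L = ωL = 42.7 Ω
Parallel: admittances add. Y = 1/R + 1/(jωL)
Y = (0.164 − j0.0234) S
|Y| = 0.166 S → |Z| = 1/|Y| = 6.04 Ω, ∠Z = −∠Y = 8.14°
I = V/|Z| = 275 mA
P = VI cos φ = 1.66 × 0.275 × cos(8.14°) = 452 mW

452 mW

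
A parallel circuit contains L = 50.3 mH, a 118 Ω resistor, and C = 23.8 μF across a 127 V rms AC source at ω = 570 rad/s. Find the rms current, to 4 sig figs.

2.913 A

X_L = ωL = 28.67 Ω
X_C = 1/(ωC) = 73.71 Ω
Parallel: admittances add. Y = 1/R + 1/(jωL) + jωC
Y = (0.008475 − j0.02131) S
|Y| = 0.02294 S → |Z| = 1/|Y| = 43.60 Ω, ∠Z = −∠Y = 68.32°
I = V/|Z| = 127/43.60 = 2.913 A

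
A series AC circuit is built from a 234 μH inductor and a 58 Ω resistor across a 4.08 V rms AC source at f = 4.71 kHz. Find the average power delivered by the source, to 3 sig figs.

283 mW

ω = 2πf = 29590 rad/s
X_L = ωL = 6.92 Ω
Z = 58.0 + j6.92 Ω
|Z| = √(58.0² + 6.92²) = 58.4 Ω
∠Z = arctan(6.92/58.0) = 6.81°
I = V/|Z| = 69.8 mA
P = VI cos φ = 4.08 × 0.0698 × cos(6.81°) = 283 mW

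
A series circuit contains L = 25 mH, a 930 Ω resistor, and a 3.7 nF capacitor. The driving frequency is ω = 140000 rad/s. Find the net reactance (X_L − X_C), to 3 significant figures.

X_L = ωL = 3500 Ω
X_C = 1/(ωC) = 1930 Ω
X = 3500 − 1930 = 1570 Ω

1570 Ω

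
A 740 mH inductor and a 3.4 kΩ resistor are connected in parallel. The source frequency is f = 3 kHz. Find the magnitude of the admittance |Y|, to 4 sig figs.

ω = 2πf = 18850 rad/s
X_L = ωL = 13950 Ω
Parallel: admittances add. Y = 1/R + 1/(jωL)
Y = (0.0002941 − j7.169e-05) S
|Y| = 0.0003027 S → |Z| = 1/|Y| = 3303 Ω, ∠Z = −∠Y = 13.70°

302.7 μS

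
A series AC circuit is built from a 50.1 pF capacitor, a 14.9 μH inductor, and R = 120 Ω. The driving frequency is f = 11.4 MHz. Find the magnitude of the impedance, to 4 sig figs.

ω = 2πf = 7.163e+07 rad/s
X_L = ωL = 1067 Ω
X_C = 1/(ωC) = 278.7 Ω
Net reactance X = X_L − X_C = 788.6 Ω
Z = 120.0 + j788.6 Ω
|Z| = √(120.0² + 788.6²) = 797.7 Ω

797.7 Ω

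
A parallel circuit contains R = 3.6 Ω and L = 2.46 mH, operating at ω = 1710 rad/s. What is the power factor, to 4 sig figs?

X_L = ωL = 4.207 Ω
Parallel: admittances add. Y = 1/R + 1/(jωL)
Y = (0.2778 − j0.2377) S
|Y| = 0.3656 S → |Z| = 1/|Y| = 2.735 Ω, ∠Z = −∠Y = 40.56°
cos φ = cos(40.56°) = 0.7598

0.7598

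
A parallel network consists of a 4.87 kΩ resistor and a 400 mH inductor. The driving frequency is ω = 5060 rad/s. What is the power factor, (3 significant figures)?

X_L = ωL = 2020 Ω
Parallel: admittances add. Y = 1/R + 1/(jωL)
Y = (0.000205 − j0.000494) S
|Y| = 0.000535 S → |Z| = 1/|Y| = 1870 Ω, ∠Z = −∠Y = 67.4°
cos φ = cos(67.4°) = 0.384

0.384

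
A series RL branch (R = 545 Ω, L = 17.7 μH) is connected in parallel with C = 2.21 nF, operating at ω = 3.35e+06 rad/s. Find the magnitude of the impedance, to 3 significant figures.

X_L = ωL = 59.3 Ω
X_C = 1/(ωC) = 135 Ω
Branch 1 (R+jX_L): Z₁ = 545 + j59.3 Ω, |Z₁| = 548 Ω
Branch 2 (−jX_C): Z₂ = −j135 Ω
Parallel: Z = Z₁Z₂/(Z₁+Z₂), |Z| = 135 Ω, ∠Z = -75.9°

135 Ω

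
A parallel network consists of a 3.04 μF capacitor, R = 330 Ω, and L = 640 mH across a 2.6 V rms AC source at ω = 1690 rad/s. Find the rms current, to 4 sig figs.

X_L = ωL = 1082 Ω
X_C = 1/(ωC) = 194.6 Ω
Parallel: admittances add. Y = 1/R + 1/(jωL) + jωC
Y = (0.003030 + j0.004213) S
|Y| = 0.005190 S → |Z| = 1/|Y| = 192.7 Ω, ∠Z = −∠Y = -54.27°
I = V/|Z| = 2.6/192.7 = 13.49 mA

13.49 mA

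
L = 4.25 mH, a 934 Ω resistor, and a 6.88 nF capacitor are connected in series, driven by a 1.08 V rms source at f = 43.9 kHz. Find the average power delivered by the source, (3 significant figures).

ω = 2πf = 275800 rad/s
X_L = ωL = 1170 Ω
X_C = 1/(ωC) = 527 Ω
Net reactance X = X_L − X_C = 645 Ω
Z = 934 + j645 Ω
|Z| = √(934² + 645²) = 1140 Ω
∠Z = arctan(645/934) = 34.6°
I = V/|Z| = 951 μA
P = VI cos φ = 1.08 × 0.000951 × cos(34.6°) = 845 μW

845 μW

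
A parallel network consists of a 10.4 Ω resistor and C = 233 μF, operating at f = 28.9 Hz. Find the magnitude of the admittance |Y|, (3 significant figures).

ω = 2πf = 181.6 rad/s
X_C = 1/(ωC) = 23.6 Ω
Parallel: admittances add. Y = 1/R + jωC
Y = (0.0962 + j0.0423) S
|Y| = 0.105 S → |Z| = 1/|Y| = 9.52 Ω, ∠Z = −∠Y = -23.8°

105 mS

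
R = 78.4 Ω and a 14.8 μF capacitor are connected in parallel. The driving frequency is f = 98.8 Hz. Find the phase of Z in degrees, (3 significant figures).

-35.8°

ω = 2πf = 620.8 rad/s
X_C = 1/(ωC) = 109 Ω
Parallel: admittances add. Y = 1/R + jωC
Y = (0.0128 + j0.00919) S
|Y| = 0.0157 S → |Z| = 1/|Y| = 63.6 Ω, ∠Z = −∠Y = -35.8°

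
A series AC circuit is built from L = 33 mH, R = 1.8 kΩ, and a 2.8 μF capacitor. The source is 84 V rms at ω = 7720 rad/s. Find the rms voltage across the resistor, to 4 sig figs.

X_L = ωL = 254.8 Ω
X_C = 1/(ωC) = 46.26 Ω
Net reactance X = X_L − X_C = 208.5 Ω
Z = 1800 + j208.5 Ω
|Z| = √(1800² + 208.5²) = 1812 Ω
I = V/|Z| = 46.36 mA
V_R = I·|Z_R| = 0.04636 × 1800 = 83.44 V

83.44 V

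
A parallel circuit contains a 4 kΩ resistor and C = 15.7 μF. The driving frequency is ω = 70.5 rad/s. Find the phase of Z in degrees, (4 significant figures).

X_C = 1/(ωC) = 903.5 Ω
Parallel: admittances add. Y = 1/R + jωC
Y = (0.0002500 + j0.001107) S
|Y| = 0.001135 S → |Z| = 1/|Y| = 881.3 Ω, ∠Z = −∠Y = -77.27°

-77.27°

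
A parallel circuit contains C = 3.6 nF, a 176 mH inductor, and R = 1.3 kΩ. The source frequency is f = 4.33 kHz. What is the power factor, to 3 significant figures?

ω = 2πf = 27210 rad/s
X_L = ωL = 4790 Ω
X_C = 1/(ωC) = 10200 Ω
Parallel: admittances add. Y = 1/R + 1/(jωL) + jωC
Y = (0.000769 − j0.000111) S
|Y| = 0.000777 S → |Z| = 1/|Y| = 1290 Ω, ∠Z = −∠Y = 8.20°
cos φ = cos(8.20°) = 0.990

0.990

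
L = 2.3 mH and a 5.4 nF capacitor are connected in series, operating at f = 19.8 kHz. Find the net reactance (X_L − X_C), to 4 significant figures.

-1202 Ω

ω = 2πf = 124400 rad/s
X_L = ωL = 286.1 Ω
X_C = 1/(ωC) = 1489 Ω
X = 286.1 − 1489 = -1202 Ω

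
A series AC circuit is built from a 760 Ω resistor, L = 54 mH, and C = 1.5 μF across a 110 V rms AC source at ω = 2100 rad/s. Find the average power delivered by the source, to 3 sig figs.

X_L = ωL = 113 Ω
X_C = 1/(ωC) = 317 Ω
Net reactance X = X_L − X_C = -204 Ω
Z = 760 − j204 Ω
|Z| = √(760² + 204²) = 787 Ω
∠Z = arctan(-204/760) = -15.0°
I = V/|Z| = 140 mA
P = VI cos φ = 110 × 0.140 × cos(-15.0°) = 14.9 W

14.9 W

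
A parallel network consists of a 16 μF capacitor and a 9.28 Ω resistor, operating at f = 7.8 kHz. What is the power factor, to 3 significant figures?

0.136

ω = 2πf = 49010 rad/s
X_C = 1/(ωC) = 1.28 Ω
Parallel: admittances add. Y = 1/R + jωC
Y = (0.108 + j0.784) S
|Y| = 0.792 S → |Z| = 1/|Y| = 1.26 Ω, ∠Z = −∠Y = -82.2°
cos φ = cos(-82.2°) = 0.136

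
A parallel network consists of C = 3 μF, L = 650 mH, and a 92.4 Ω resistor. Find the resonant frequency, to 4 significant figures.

ω₀ = 1/√(LC) = 1/√(0.65 × 3e-06) = 716.1 rad/s
f₀ = ω₀/(2π) = 114.0 Hz

114.0 Hz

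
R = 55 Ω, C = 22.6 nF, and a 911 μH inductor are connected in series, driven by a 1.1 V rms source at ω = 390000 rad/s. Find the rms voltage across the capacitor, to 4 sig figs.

0.5032 V

X_L = ωL = 355.3 Ω
X_C = 1/(ωC) = 113.5 Ω
Net reactance X = X_L − X_C = 241.8 Ω
Z = 55.00 + j241.8 Ω
|Z| = √(55.00² + 241.8²) = 248.0 Ω
I = V/|Z| = 4.435 mA
V_C = I·|Z_C| = 0.004435 × 113.5 = 0.5032 V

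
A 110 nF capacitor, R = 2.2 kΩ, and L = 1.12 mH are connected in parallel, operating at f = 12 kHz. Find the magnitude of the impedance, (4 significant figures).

ω = 2πf = 75400 rad/s
X_L = ωL = 84.45 Ω
X_C = 1/(ωC) = 120.6 Ω
Parallel: admittances add. Y = 1/R + 1/(jωL) + jωC
Y = (0.0004545 − j0.003548) S
|Y| = 0.003577 S → |Z| = 1/|Y| = 279.6 Ω, ∠Z = −∠Y = 82.70°

279.6 Ω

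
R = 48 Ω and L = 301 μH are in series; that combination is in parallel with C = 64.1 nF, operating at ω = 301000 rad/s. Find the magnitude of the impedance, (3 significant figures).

X_L = ωL = 90.6 Ω
X_C = 1/(ωC) = 51.8 Ω
Branch 1 (R+jX_L): Z₁ = 48.0 + j90.6 Ω, |Z₁| = 103 Ω
Branch 2 (−jX_C): Z₂ = −j51.8 Ω
Parallel: Z = Z₁Z₂/(Z₁+Z₂), |Z| = 86.1 Ω, ∠Z = -66.8°

86.1 Ω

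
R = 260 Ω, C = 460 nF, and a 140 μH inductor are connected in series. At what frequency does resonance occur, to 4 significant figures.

ω₀ = 1/√(LC) = 1/√(0.00014 × 4.6e-07) = 124600 rad/s
f₀ = ω₀/(2π) = 19.83 kHz

19.83 kHz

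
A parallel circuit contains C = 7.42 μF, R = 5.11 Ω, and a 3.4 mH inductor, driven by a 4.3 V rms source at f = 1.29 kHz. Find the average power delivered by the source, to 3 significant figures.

ω = 2πf = 8105 rad/s
X_L = ωL = 27.6 Ω
X_C = 1/(ωC) = 16.6 Ω
Parallel: admittances add. Y = 1/R + 1/(jωL) + jωC
Y = (0.196 + j0.0239) S
|Y| = 0.197 S → |Z| = 1/|Y| = 5.07 Ω, ∠Z = −∠Y = -6.95°
I = V/|Z| = 848 mA
P = VI cos φ = 4.3 × 0.848 × cos(-6.95°) = 3.62 W

3.62 W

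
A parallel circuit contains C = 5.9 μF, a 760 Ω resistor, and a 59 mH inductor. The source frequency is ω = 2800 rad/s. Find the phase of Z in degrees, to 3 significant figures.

X_L = ωL = 165 Ω
X_C = 1/(ωC) = 60.5 Ω
Parallel: admittances add. Y = 1/R + 1/(jωL) + jωC
Y = (0.00132 + j0.0105) S
|Y| = 0.0105 S → |Z| = 1/|Y| = 94.8 Ω, ∠Z = −∠Y = -82.8°

-82.8°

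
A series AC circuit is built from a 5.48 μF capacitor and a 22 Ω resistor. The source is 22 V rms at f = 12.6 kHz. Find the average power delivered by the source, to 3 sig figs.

ω = 2πf = 79170 rad/s
X_C = 1/(ωC) = 2.30 Ω
Z = 22.0 − j2.30 Ω
|Z| = √(22.0² + 2.30²) = 22.1 Ω
∠Z = arctan(-2.30/22.0) = -5.98°
I = V/|Z| = 995 mA
P = VI cos φ = 22 × 0.995 × cos(-5.98°) = 21.8 W

21.8 W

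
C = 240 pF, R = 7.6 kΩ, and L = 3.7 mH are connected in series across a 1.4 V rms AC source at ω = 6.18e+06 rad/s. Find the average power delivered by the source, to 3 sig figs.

X_L = ωL = 22900 Ω
X_C = 1/(ωC) = 674 Ω
Net reactance X = X_L − X_C = 22200 Ω
Z = 7600 + j22200 Ω
|Z| = √(7600² + 22200²) = 23500 Ω
∠Z = arctan(22200/7600) = 71.1°
I = V/|Z| = 59.7 μA
P = VI cos φ = 1.4 × 5.97e-05 × cos(71.1°) = 27.1 μW

27.1 μW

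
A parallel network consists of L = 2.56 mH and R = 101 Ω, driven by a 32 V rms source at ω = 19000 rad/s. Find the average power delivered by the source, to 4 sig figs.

X_L = ωL = 48.64 Ω
Parallel: admittances add. Y = 1/R + 1/(jωL)
Y = (0.009901 − j0.02056) S
|Y| = 0.02282 S → |Z| = 1/|Y| = 43.82 Ω, ∠Z = −∠Y = 64.29°
I = V/|Z| = 730.2 mA
P = VI cos φ = 32 × 0.7302 × cos(64.29°) = 10.14 W

10.14 W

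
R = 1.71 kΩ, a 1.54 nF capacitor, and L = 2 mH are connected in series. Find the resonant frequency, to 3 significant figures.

90.7 kHz

ω₀ = 1/√(LC) = 1/√(0.002 × 1.54e-09) = 569800 rad/s
f₀ = ω₀/(2π) = 90.7 kHz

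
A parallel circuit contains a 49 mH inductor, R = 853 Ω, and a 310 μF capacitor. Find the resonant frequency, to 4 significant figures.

40.84 Hz

ω₀ = 1/√(LC) = 1/√(0.049 × 0.00031) = 256.6 rad/s
f₀ = ω₀/(2π) = 40.84 Hz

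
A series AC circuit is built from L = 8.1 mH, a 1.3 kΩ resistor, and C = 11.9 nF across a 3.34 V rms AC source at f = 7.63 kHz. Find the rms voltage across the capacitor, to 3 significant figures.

3.11 V

ω = 2πf = 47940 rad/s
X_L = ωL = 388 Ω
X_C = 1/(ωC) = 1750 Ω
Net reactance X = X_L − X_C = -1360 Ω
Z = 1300 − j1360 Ω
|Z| = √(1300² + 1360²) = 1880 Ω
I = V/|Z| = 1.77 mA
V_C = I·|Z_C| = 0.00177 × 1750 = 3.11 V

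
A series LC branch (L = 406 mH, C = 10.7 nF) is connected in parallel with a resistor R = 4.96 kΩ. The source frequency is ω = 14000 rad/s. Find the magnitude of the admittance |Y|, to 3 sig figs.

1.03 mS

X_L = ωL = 5680 Ω
X_C = 1/(ωC) = 6680 Ω
Branch 1: Z₁ = R = 4960 Ω
Branch 2 (series LC): Z₂ = j(X_L − X_C) = −j992 Ω
Parallel: Z = Z₁Z₂/(Z₁+Z₂), |Z| = 972 Ω, ∠Z = -78.7°
|Y| = 1/|Z| = 1.03 mS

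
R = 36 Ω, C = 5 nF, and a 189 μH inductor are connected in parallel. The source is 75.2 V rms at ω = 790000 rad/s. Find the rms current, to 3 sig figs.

2.10 A

X_L = ωL = 149 Ω
X_C = 1/(ωC) = 253 Ω
Parallel: admittances add. Y = 1/R + 1/(jωL) + jωC
Y = (0.0278 − j0.00275) S
|Y| = 0.0279 S → |Z| = 1/|Y| = 35.8 Ω, ∠Z = −∠Y = 5.65°
I = V/|Z| = 75.2/35.8 = 2.10 A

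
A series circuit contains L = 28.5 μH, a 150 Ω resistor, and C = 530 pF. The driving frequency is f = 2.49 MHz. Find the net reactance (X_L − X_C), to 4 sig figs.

325.3 Ω

ω = 2πf = 1.565e+07 rad/s
X_L = ωL = 445.9 Ω
X_C = 1/(ωC) = 120.6 Ω
X = 445.9 − 120.6 = 325.3 Ω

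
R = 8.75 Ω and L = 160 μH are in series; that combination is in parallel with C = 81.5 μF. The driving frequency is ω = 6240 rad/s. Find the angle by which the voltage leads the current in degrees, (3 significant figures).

-77.2°

X_L = ωL = 0.998 Ω
X_C = 1/(ωC) = 1.97 Ω
Branch 1 (R+jX_L): Z₁ = 8.75 + j0.998 Ω, |Z₁| = 8.81 Ω
Branch 2 (−jX_C): Z₂ = −j1.97 Ω
Parallel: Z = Z₁Z₂/(Z₁+Z₂), |Z| = 1.97 Ω, ∠Z = -77.2°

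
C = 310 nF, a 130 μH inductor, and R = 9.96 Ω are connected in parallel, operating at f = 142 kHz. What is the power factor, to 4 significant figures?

0.3509

ω = 2πf = 892200 rad/s
X_L = ωL = 116.0 Ω
X_C = 1/(ωC) = 3.616 Ω
Parallel: admittances add. Y = 1/R + 1/(jωL) + jωC
Y = (0.1004 + j0.2680) S
|Y| = 0.2862 S → |Z| = 1/|Y| = 3.495 Ω, ∠Z = −∠Y = -69.46°
cos φ = cos(-69.46°) = 0.3509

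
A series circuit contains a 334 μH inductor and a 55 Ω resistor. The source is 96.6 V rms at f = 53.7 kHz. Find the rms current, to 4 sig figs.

ω = 2πf = 337400 rad/s
X_L = ωL = 112.7 Ω
Z = 55.00 + j112.7 Ω
|Z| = √(55.00² + 112.7²) = 125.4 Ω
I = V/|Z| = 96.6/125.4 = 770.3 mA

770.3 mA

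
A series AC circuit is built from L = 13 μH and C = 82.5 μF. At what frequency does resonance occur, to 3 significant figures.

4.86 kHz

ω₀ = 1/√(LC) = 1/√(1.3e-05 × 8.25e-05) = 30540 rad/s
f₀ = ω₀/(2π) = 4.86 kHz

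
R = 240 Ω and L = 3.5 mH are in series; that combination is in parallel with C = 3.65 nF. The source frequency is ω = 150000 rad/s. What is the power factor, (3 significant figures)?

0.574

X_L = ωL = 525 Ω
X_C = 1/(ωC) = 1830 Ω
Branch 1 (R+jX_L): Z₁ = 240 + j525 Ω, |Z₁| = 577 Ω
Branch 2 (−jX_C): Z₂ = −j1830 Ω
Parallel: Z = Z₁Z₂/(Z₁+Z₂), |Z| = 797 Ω, ∠Z = 55.0°
cos φ = cos(55.0°) = 0.574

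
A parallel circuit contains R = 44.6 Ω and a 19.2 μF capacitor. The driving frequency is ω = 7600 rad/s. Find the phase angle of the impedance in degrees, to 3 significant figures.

X_C = 1/(ωC) = 6.85 Ω
Parallel: admittances add. Y = 1/R + jωC
Y = (0.0224 + j0.146) S
|Y| = 0.148 S → |Z| = 1/|Y| = 6.77 Ω, ∠Z = −∠Y = -81.3°

-81.3°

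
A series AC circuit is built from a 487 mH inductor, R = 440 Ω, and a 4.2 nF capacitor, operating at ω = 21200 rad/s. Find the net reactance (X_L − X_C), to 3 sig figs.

X_L = ωL = 10300 Ω
X_C = 1/(ωC) = 11200 Ω
X = 10300 − 11200 = -907 Ω

-907 Ω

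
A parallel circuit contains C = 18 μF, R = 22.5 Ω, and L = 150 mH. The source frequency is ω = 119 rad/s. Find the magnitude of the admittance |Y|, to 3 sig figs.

X_L = ωL = 17.8 Ω
X_C = 1/(ωC) = 467 Ω
Parallel: admittances add. Y = 1/R + 1/(jωL) + jωC
Y = (0.0444 − j0.0539) S
|Y| = 0.0698 S → |Z| = 1/|Y| = 14.3 Ω, ∠Z = −∠Y = 50.5°

69.8 mS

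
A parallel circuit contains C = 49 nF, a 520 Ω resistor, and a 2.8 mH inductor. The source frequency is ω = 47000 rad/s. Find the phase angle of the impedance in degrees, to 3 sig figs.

70.0°

X_L = ωL = 132 Ω
X_C = 1/(ωC) = 434 Ω
Parallel: admittances add. Y = 1/R + 1/(jωL) + jωC
Y = (0.00192 − j0.00530) S
|Y| = 0.00563 S → |Z| = 1/|Y| = 177 Ω, ∠Z = −∠Y = 70.0°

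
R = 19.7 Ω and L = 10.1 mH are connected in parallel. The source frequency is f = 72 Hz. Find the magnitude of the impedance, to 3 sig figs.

ω = 2πf = 452.4 rad/s
X_L = ωL = 4.57 Ω
Parallel: admittances add. Y = 1/R + 1/(jωL)
Y = (0.0508 − j0.219) S
|Y| = 0.225 S → |Z| = 1/|Y| = 4.45 Ω, ∠Z = −∠Y = 76.9°

4.45 Ω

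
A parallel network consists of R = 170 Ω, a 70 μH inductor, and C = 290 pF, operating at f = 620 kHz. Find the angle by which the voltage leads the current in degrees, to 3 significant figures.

23.3°

ω = 2πf = 3.896e+06 rad/s
X_L = ωL = 273 Ω
X_C = 1/(ωC) = 885 Ω
Parallel: admittances add. Y = 1/R + 1/(jωL) + jωC
Y = (0.00588 − j0.00254) S
|Y| = 0.00641 S → |Z| = 1/|Y| = 156 Ω, ∠Z = −∠Y = 23.3°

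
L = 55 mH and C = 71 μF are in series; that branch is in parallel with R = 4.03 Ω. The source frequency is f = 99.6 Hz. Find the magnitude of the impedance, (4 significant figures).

3.817 Ω

ω = 2πf = 625.8 rad/s
X_L = ωL = 34.42 Ω
X_C = 1/(ωC) = 22.51 Ω
Branch 1: Z₁ = R = 4.030 Ω
Branch 2 (series LC): Z₂ = j(X_L − X_C) = j11.91 Ω
Parallel: Z = Z₁Z₂/(Z₁+Z₂), |Z| = 3.817 Ω, ∠Z = 18.69°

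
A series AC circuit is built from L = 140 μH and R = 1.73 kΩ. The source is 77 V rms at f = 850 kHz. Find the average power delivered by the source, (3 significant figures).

ω = 2πf = 5.341e+06 rad/s
X_L = ωL = 748 Ω
Z = 1730 + j748 Ω
|Z| = √(1730² + 748²) = 1880 Ω
∠Z = arctan(748/1730) = 23.4°
I = V/|Z| = 40.9 mA
P = VI cos φ = 77 × 0.0409 × cos(23.4°) = 2.89 W

2.89 W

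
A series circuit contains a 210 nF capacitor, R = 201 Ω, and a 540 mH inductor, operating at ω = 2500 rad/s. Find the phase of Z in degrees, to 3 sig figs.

X_L = ωL = 1350 Ω
X_C = 1/(ωC) = 1900 Ω
Net reactance X = X_L − X_C = -555 Ω
Z = 201 − j555 Ω
|Z| = √(201² + 555²) = 590 Ω
∠Z = arctan(-555/201) = -70.1°

-70.1°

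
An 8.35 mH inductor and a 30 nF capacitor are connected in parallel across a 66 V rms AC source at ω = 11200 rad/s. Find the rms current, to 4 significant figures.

683.6 mA

X_L = ωL = 93.52 Ω
X_C = 1/(ωC) = 2976 Ω
Parallel: admittances add. Y = 1/(jωL) + jωC
Y = (0 − j0.01036) S
|Y| = 0.01036 S → |Z| = 1/|Y| = 96.55 Ω, ∠Z = −∠Y = 90.00°
I = V/|Z| = 66/96.55 = 683.6 mA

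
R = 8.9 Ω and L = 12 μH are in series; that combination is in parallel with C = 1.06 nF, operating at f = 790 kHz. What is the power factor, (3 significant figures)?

ω = 2πf = 4.964e+06 rad/s
X_L = ωL = 59.6 Ω
X_C = 1/(ωC) = 190 Ω
Branch 1 (R+jX_L): Z₁ = 8.90 + j59.6 Ω, |Z₁| = 60.2 Ω
Branch 2 (−jX_C): Z₂ = −j190 Ω
Parallel: Z = Z₁Z₂/(Z₁+Z₂), |Z| = 87.5 Ω, ∠Z = 77.6°
cos φ = cos(77.6°) = 0.215

0.215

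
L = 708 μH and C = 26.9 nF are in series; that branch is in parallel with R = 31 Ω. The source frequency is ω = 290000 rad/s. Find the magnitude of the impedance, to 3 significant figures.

28.8 Ω

X_L = ωL = 205 Ω
X_C = 1/(ωC) = 128 Ω
Branch 1: Z₁ = R = 31.0 Ω
Branch 2 (series LC): Z₂ = j(X_L − X_C) = j77.1 Ω
Parallel: Z = Z₁Z₂/(Z₁+Z₂), |Z| = 28.8 Ω, ∠Z = 21.9°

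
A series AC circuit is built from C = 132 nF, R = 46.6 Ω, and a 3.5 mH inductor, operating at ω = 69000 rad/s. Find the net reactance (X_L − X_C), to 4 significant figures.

131.7 Ω

X_L = ωL = 241.5 Ω
X_C = 1/(ωC) = 109.8 Ω
X = 241.5 − 109.8 = 131.7 Ω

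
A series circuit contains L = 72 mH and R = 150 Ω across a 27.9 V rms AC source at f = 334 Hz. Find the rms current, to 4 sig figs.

131.0 mA

ω = 2πf = 2099 rad/s
X_L = ωL = 151.1 Ω
Z = 150.0 + j151.1 Ω
|Z| = √(150.0² + 151.1²) = 212.9 Ω
I = V/|Z| = 27.9/212.9 = 131.0 mA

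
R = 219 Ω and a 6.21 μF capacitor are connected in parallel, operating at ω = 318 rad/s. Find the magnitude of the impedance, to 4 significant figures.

201.0 Ω

X_C = 1/(ωC) = 506.4 Ω
Parallel: admittances add. Y = 1/R + jωC
Y = (0.004566 + j0.001975) S
|Y| = 0.004975 S → |Z| = 1/|Y| = 201.0 Ω, ∠Z = −∠Y = -23.39°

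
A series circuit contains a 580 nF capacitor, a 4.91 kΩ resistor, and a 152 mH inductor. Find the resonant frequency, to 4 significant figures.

536.0 Hz

ω₀ = 1/√(LC) = 1/√(0.152 × 5.8e-07) = 3368 rad/s
f₀ = ω₀/(2π) = 536.0 Hz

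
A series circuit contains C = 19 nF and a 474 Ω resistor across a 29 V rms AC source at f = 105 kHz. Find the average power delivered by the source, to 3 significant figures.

1.73 W

ω = 2πf = 659700 rad/s
X_C = 1/(ωC) = 79.8 Ω
Z = 474 − j79.8 Ω
|Z| = √(474² + 79.8²) = 481 Ω
∠Z = arctan(-79.8/474) = -9.55°
I = V/|Z| = 60.3 mA
P = VI cos φ = 29 × 0.0603 × cos(-9.55°) = 1.73 W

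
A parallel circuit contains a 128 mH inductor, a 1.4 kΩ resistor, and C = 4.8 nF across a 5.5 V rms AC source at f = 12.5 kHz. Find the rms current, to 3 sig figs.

4.21 mA

ω = 2πf = 78540 rad/s
X_L = ωL = 10100 Ω
X_C = 1/(ωC) = 2650 Ω
Parallel: admittances add. Y = 1/R + 1/(jωL) + jωC
Y = (0.000714 + j0.000278) S
|Y| = 0.000766 S → |Z| = 1/|Y| = 1300 Ω, ∠Z = −∠Y = -21.2°
I = V/|Z| = 5.5/1300 = 4.21 mA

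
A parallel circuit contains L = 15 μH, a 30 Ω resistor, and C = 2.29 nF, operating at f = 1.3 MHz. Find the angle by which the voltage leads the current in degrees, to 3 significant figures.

-17.6°

ω = 2πf = 8.168e+06 rad/s
X_L = ωL = 123 Ω
X_C = 1/(ωC) = 53.5 Ω
Parallel: admittances add. Y = 1/R + 1/(jωL) + jωC
Y = (0.0333 + j0.0105) S
|Y| = 0.0350 S → |Z| = 1/|Y| = 28.6 Ω, ∠Z = −∠Y = -17.6°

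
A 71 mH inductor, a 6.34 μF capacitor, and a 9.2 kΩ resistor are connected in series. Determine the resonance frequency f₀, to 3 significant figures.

237 Hz

ω₀ = 1/√(LC) = 1/√(0.071 × 6.34e-06) = 1490 rad/s
f₀ = ω₀/(2π) = 237 Hz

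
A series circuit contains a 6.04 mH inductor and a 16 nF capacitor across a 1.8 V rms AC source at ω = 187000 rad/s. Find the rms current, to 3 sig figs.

X_L = ωL = 1130 Ω
X_C = 1/(ωC) = 334 Ω
Net reactance X = X_L − X_C = 795 Ω
Z = j795 Ω
|Z| = √(0² + 795²) = 795 Ω
I = V/|Z| = 1.8/795 = 2.26 mA

2.26 mA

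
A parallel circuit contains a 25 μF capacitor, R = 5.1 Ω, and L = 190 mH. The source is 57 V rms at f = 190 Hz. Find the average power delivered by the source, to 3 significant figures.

637 W

ω = 2πf = 1194 rad/s
X_L = ωL = 227 Ω
X_C = 1/(ωC) = 33.5 Ω
Parallel: admittances add. Y = 1/R + 1/(jωL) + jωC
Y = (0.196 + j0.0254) S
|Y| = 0.198 S → |Z| = 1/|Y| = 5.06 Ω, ∠Z = −∠Y = -7.39°
I = V/|Z| = 11.3 A
P = VI cos φ = 57 × 11.3 × cos(-7.39°) = 637 W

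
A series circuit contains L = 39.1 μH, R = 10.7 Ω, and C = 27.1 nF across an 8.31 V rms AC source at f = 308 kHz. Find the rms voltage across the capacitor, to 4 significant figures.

ω = 2πf = 1.935e+06 rad/s
X_L = ωL = 75.67 Ω
X_C = 1/(ωC) = 19.07 Ω
Net reactance X = X_L − X_C = 56.60 Ω
Z = 10.70 + j56.60 Ω
|Z| = √(10.70² + 56.60²) = 57.60 Ω
I = V/|Z| = 144.3 mA
V_C = I·|Z_C| = 0.1443 × 19.07 = 2.751 V

2.751 V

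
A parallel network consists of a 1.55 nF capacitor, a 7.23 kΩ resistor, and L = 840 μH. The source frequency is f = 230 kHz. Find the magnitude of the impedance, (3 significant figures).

ω = 2πf = 1.445e+06 rad/s
X_L = ωL = 1210 Ω
X_C = 1/(ωC) = 446 Ω
Parallel: admittances add. Y = 1/R + 1/(jωL) + jωC
Y = (0.000138 + j0.00142) S
|Y| = 0.00142 S → |Z| = 1/|Y| = 703 Ω, ∠Z = −∠Y = -84.4°

703 Ω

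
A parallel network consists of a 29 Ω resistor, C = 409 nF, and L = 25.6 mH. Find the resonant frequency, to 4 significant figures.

1.555 kHz

ω₀ = 1/√(LC) = 1/√(0.0256 × 4.09e-07) = 9773 rad/s
f₀ = ω₀/(2π) = 1.555 kHz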